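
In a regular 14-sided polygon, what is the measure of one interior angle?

Each interior angle of a regular n-gon is (n - 2) * 180 / n.
For n = 14: (14 - 2) * 180 / 14 = 2160/14 = 1080/7 degrees.

1080/7 degrees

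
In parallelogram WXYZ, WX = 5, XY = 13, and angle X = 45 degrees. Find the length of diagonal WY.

Law of cosines: d^2 = 5^2 + 13^2 - 2(5)(13)cos(45°) = 194 - 65*sqrt(2), so d = sqrt(194 - 65*sqrt(2)).

sqrt(194 - 65*sqrt(2))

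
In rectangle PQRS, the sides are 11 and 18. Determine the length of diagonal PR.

Using the Pythagorean theorem:
d² = 11² + 18² = 121 + 324 = 445
d = sqrt(445)

sqrt(445)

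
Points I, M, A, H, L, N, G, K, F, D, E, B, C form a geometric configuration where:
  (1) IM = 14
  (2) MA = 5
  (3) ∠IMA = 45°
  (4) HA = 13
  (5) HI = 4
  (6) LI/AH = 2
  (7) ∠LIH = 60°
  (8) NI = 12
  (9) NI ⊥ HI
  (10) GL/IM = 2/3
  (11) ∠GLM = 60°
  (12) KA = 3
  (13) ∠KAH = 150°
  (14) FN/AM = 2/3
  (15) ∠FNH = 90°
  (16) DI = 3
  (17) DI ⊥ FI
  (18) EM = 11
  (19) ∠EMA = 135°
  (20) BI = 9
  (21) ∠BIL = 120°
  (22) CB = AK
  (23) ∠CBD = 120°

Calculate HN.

Step 1: By the law of cosines on triangle HIN: HN² = 4² + 12² − 2·4·12·cos(90°) = 160, so HN = 4·√10.

Therefore, the length of HN = 4·√10.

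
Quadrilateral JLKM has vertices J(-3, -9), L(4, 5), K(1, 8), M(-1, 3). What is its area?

Using the Shoelace formula for a quadrilateral (vertices in order):
Area = (1/2)|sum of (x_i * y_(i+1) - x_(i+1) * y_i)|
Terms: (-3*5 - 4*-9) = 21, (4*8 - 1*5) = 27, (1*3 - -1*8) = 11, (-1*-9 - -3*3) = 18
Sum = 77
Area = (1/2)(77) = 77/2

77/2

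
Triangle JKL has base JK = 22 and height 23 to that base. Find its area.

A triangle's area is half the area of a rectangle with the same base and height.
Area = (1/2) * 22 * 23 = 253.

253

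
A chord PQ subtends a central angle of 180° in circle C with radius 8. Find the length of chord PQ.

Chord = 2(8) sin(90°) = 16

16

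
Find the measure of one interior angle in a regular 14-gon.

Each interior angle of a regular n-gon is (n - 2) * 180 / n.
For n = 14: (14 - 2) * 180 / 14 = 2160/14 = 1080/7 degrees.

1080/7 degrees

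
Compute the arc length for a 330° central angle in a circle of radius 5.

Arc length = 2π(5)(11/12) = 55*pi/6

55*pi/6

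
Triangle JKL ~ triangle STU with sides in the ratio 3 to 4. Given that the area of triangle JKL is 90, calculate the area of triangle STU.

For similar figures, the area ratio equals the square of the side ratio.
Side ratio (JKL to STU) = 3:4, so area ratio = 3^2:4^2 = 9:16.
If the area of JKL is 90, then the area of STU = 90 * (16/9) = 160.

160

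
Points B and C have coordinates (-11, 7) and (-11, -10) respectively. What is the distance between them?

The horizontal distance is |-11 - -11| = 0 and the vertical distance is |-10 - 7| = 17.
By the Pythagorean theorem, d = sqrt(0^2 + 17^2) = sqrt(289) = 17.

17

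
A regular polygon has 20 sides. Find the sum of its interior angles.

The sum of interior angles of an n-sided polygon is (n - 2) * 180.
For n = 20: (20 - 2) * 180 = 18 * 180 = 3240 degrees.

3240 degrees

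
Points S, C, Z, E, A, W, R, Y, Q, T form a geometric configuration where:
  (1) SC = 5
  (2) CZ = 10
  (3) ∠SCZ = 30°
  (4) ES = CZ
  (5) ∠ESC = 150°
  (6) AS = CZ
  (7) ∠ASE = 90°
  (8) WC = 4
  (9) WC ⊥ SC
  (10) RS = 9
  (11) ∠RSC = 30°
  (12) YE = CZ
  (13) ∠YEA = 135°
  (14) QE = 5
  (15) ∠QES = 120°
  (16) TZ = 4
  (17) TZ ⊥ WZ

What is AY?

From the given relations: ES = CZ = 10; AS = CZ = 10; YE = CZ = 10.
Step 1: By the law of cosines on triangle ESA: EA² = 10² + 10² − 2·10·10·cos(90°) = 200, so EA = 10·√2.
Step 2: By the law of cosines on triangle AEY: AY² = (10·√2)² + 10² − 2·10·√2·10·cos(135°) = 500, so AY = 10·√5.

Therefore, the length of AY = 10·√5.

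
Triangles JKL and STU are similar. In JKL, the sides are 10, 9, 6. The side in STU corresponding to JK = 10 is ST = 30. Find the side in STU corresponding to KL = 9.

k = 30/10 = 3. TU = 3 * 9 = 27.

27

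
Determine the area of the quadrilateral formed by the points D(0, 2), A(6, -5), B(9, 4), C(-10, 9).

Using the Shoelace formula for a quadrilateral (vertices in order):
Area = (1/2)|sum of (x_i * y_(i+1) - x_(i+1) * y_i)|
Terms: (0*-5 - 6*2) = -12, (6*4 - 9*-5) = 69, (9*9 - -10*4) = 121, (-10*2 - 0*9) = -20
Sum = 158
Area = (1/2)(158) = 79

79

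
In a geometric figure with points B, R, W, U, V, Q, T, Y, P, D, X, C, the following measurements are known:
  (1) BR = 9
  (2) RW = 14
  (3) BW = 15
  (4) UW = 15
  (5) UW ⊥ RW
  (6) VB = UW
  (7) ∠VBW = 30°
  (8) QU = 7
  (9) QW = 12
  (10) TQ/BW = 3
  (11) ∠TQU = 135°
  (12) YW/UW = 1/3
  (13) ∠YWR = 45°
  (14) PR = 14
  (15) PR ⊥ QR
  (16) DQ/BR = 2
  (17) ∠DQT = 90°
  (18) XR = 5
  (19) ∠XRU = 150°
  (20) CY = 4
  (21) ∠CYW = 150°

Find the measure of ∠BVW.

From the given relations: VB = UW = 15.
Step 1: By the law of cosines on triangle VBW: VW² = 15² + 15² − 2·15·15·cos(30°) = 60.29, so VW ≈ 7.76.
Step 2: By the inverse law of cosines on triangle BVW: cos(∠BVW) = (15² + 7.76² − 15²) / (2·15·7.76) = 60.29/232.94 = 0.2588, so ∠BVW = 75°.

Therefore, the measure of angle ∠BVW = 75°.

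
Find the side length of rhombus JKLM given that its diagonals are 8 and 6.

In a rhombus, the diagonals bisect each other perpendicularly, creating four congruent right triangles.
Each triangle has legs 4 (half of 8) and 3 (half of 6).
The hypotenuse of each right triangle is a side of the rhombus:
side = sqrt(4^2 + 3^2) = sqrt(25) = 5

5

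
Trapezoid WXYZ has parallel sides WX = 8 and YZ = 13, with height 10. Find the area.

Area of a trapezoid = (base1 + base2) * height / 2
Area = (8 + 13) * 10 / 2
Area = 21 * 10 / 2
Area = 210 / 2
Area = 105

105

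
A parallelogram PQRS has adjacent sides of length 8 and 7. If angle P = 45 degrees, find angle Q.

Opposite sides of a parallelogram are parallel, so consecutive angles form co-interior angles on a transversal.
Co-interior angles sum to 180°, giving angle Q = 180 - 45 = 135 degrees.

135 degrees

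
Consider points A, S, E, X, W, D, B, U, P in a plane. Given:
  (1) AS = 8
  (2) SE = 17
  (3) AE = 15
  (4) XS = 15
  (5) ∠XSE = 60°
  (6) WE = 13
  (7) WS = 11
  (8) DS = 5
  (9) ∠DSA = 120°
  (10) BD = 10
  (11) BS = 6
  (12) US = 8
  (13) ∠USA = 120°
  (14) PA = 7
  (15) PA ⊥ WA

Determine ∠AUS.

Step 1: By the law of cosines on triangle USA: UA² = 8² + 8² − 2·8·8·cos(120°) = 192, so UA = 8·√3.
Step 2: By the inverse law of cosines on triangle AUS: cos(∠AUS) = ((8·√3)² + 8² − 8²) / (2·8·√3·8) = 192/221.7 = 0.866, so ∠AUS = 30°.

Therefore, the measure of angle ∠AUS = 30°.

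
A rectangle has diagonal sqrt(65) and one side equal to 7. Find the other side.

The diagonal of a rectangle forms a right triangle with the two sides.
Rearranging the Pythagorean theorem: missing side = sqrt(d^2 - known^2).
= sqrt(65 - 49) = sqrt(16) = 4.

4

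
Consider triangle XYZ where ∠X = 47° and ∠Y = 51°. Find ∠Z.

Let angle Z = x. Then 47 + 51 + x = 180.
x = 180 - 98 = 82 degrees.

82 degrees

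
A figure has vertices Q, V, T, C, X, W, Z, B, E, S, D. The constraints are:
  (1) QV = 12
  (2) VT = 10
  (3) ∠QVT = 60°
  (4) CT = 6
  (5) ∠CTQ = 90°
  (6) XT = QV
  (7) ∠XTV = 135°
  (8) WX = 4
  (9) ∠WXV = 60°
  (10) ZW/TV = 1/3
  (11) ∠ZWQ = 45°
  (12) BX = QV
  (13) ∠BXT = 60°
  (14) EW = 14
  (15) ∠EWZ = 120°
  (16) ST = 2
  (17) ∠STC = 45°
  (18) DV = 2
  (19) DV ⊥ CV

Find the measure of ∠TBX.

From the given relations: BX = QV = 12; XT = QV = 12.
Step 1: By the law of cosines on triangle BXT: BT² = 12² + 12² − 2·12·12·cos(60°) = 144, so BT = 12.
Step 2: By the inverse law of cosines on triangle TBX: cos(∠TBX) = (12² + 12² − 12²) / (2·12·12) = 144/288 = 0.5, so ∠TBX = 60°.

Therefore, the measure of angle ∠TBX = 60°.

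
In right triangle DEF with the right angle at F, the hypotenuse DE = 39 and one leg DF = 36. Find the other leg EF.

By the Pythagorean theorem: EF^2 = DE^2 - DF^2
EF^2 = 39^2 - 36^2 = 1521 - 1296 = 225
EF = sqrt(225) = 15

15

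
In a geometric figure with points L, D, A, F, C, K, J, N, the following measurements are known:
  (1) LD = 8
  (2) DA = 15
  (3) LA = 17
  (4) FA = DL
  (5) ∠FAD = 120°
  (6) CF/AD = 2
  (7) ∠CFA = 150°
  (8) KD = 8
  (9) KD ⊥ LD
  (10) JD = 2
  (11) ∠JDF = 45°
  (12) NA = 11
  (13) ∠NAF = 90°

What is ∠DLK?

Step 1: By the law of cosines on triangle LDK: LK² = 8² + 8² − 2·8·8·cos(90°) = 128, so LK = 8·√2.
Step 2: By the inverse law of cosines on triangle DLK: cos(∠DLK) = (8² + (8·√2)² − 8²) / (2·8·8·√2) = 128/181.02 = 0.7071, so ∠DLK = 45°.

Therefore, the measure of angle ∠DLK = 45°.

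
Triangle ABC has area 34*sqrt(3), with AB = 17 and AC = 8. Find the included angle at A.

From the SAS area formula Area = (1/2)ab sin(C), rearranging gives sin(C) = 2*Area/(ab).
sin(C) = 2 * 34*sqrt(3) / (136) = sqrt(3)/2.
Therefore C = arcsin(sqrt(3)/2) = 60°.
Since sin(180° - C) = sin(C), the obtuse angle 120° gives the same area, so C = 60° or C = 120°.

60° or 120°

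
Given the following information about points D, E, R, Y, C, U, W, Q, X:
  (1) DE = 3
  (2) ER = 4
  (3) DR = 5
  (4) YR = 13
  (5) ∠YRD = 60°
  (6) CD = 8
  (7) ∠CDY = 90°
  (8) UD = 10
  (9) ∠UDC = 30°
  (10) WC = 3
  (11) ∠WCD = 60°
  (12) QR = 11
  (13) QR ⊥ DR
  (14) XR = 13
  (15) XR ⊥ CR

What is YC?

Step 1: By the law of cosines on triangle DRY: DY² = 5² + 13² − 2·5·13·cos(60°) = 129, so DY = √129.
Step 2: By the law of cosines on triangle YDC: YC² = √129² + 8² − 2·√129·8·cos(90°) = 193, so YC = √193.

Therefore, the length of YC = √193.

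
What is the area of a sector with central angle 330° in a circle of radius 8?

Sector area = πr² × θ/360
= π × 8² × 11/12
= π × 64 × 11/12
= 176*pi/3

176*pi/3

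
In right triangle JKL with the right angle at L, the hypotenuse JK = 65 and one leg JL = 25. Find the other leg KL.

KL = sqrt(65^2 - 25^2) = sqrt(3600) = 60

60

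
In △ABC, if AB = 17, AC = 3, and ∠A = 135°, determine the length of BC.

By the law of cosines: BC^2 = AB^2 + AC^2 - 2*AB*AC*cos(A)
BC^2 = 17^2 + 3^2 - 2*17*3*cos(135°)
BC^2 = 289 + 9 - 102*(-sqrt(2)/2)
BC^2 = 51*sqrt(2) + 298
BC = sqrt(51*sqrt(2) + 298)

sqrt(51*sqrt(2) + 298)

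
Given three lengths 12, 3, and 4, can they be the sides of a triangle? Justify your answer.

Check the triangle inequality: 3 + 4 = 7 ≤ 12.
Since the sum of two sides does not exceed the third, no triangle can be formed.

No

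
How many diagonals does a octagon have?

The number of diagonals in an n-gon is n(n - 3)/2.
For n = 8: 8(8 - 3)/2 = 8 × 5 / 2 = 20.

20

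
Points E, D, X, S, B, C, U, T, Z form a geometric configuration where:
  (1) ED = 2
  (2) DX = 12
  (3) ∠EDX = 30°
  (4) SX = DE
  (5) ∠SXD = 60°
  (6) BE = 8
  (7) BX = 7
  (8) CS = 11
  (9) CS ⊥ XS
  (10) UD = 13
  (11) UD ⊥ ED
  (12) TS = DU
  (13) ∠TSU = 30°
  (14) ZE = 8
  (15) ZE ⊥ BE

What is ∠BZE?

Step 1: By the law of cosines on triangle ZEB: ZB² = 8² + 8² − 2·8·8·cos(90°) = 128, so ZB = 8·√2.
Step 2: By the inverse law of cosines on triangle BZE: cos(∠BZE) = ((8·√2)² + 8² − 8²) / (2·8·√2·8) = 128/181.02 = 0.7071, so ∠BZE = 45°.

Therefore, the measure of angle ∠BZE = 45°.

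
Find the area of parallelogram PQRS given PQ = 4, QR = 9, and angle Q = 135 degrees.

Area = a * b * sin(theta)
Area = 4 * 9 * sin(135 degrees)
Area = 36 * sqrt(2)/2
Area = 18*sqrt(2)

18*sqrt(2)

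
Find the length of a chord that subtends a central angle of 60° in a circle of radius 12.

Chord = 2(12) sin(30°) = 12

12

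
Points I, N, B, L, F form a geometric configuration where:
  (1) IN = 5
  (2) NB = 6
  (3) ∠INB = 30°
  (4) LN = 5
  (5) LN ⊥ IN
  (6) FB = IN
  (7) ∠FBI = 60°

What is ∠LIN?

Step 1: By the law of cosines on triangle INL: IL² = 5² + 5² − 2·5·5·cos(90°) = 50, so IL = 5·√2.
Step 2: By the inverse law of cosines on triangle LIN: cos(∠LIN) = ((5·√2)² + 5² − 5²) / (2·5·√2·5) = 50/70.71 = 0.7071, so ∠LIN = 45°.

Therefore, the measure of angle ∠LIN = 45°.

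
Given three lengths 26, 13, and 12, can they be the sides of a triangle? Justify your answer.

Check the triangle inequality: 13 + 12 = 25 ≤ 26.
Since the sum of two sides does not exceed the third, no triangle can be formed.

No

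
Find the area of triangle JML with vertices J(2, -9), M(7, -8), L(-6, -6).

The Shoelace formula computes the area from vertex coordinates by summing cross products.
For vertices (2,-9), (7,-8), (-6,-6):
Signed sum = 2*-8 - 7*-9 + 7*-6 - -6*-8 + -6*-9 - 2*-6
= 47 + -90 + 66 = 23
Area = (1/2)|23| = 23/2.

23/2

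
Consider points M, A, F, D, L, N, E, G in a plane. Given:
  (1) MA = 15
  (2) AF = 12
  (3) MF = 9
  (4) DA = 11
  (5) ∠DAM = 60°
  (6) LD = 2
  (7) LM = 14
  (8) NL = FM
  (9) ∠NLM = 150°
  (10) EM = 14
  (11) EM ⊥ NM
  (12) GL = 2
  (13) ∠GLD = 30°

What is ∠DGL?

Step 1: By the law of cosines on triangle GLD: GD² = 2² + 2² − 2·2·2·cos(30°) = 1.07, so GD ≈ 1.04.
Step 2: By the inverse law of cosines on triangle DGL: cos(∠DGL) = (1.04² + 2² − 2²) / (2·1.04·2) = 1.07/4.14 = 0.2588, so ∠DGL = 75°.

Therefore, the measure of angle ∠DGL = 75°.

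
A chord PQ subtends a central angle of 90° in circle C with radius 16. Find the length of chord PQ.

Chord length = 2r sin(θ/2)
= 2 × 16 × sin(90°/2)
= 2 × 16 × sin(45°)
= 16*sqrt(2)

16*sqrt(2)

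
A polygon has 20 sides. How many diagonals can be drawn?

The number of diagonals in an n-gon is n(n - 3)/2.
For n = 20: 20(20 - 3)/2 = 20 × 17 / 2 = 170.

170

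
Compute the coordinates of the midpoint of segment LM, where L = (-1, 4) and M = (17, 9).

The midpoint is the point halfway along the segment.
Move half the horizontal distance: -1 + (17 - -1)/2 = -1 + 18/2 = 8
Move half the vertical distance: 4 + (9 - 4)/2 = 4 + 5/2 = 13/2
Midpoint = (8, 13/2)

(8, 13/2)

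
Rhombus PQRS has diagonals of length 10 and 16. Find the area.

Area = (10 * 16) / 2 = 160 / 2 = 80

80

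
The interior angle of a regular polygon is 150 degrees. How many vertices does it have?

Exterior angle = 180 - 150 = 30. n = 360 / 30 = 12.

12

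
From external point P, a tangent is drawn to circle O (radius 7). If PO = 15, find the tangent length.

Let T be the point of tangency. Then OT ⊥ PT (radius ⊥ tangent).
In right triangle OTP: OP² = OT² + PT²
15² = 7² + PT²
PT² = 176, PT = 4*sqrt(11)

4*sqrt(11)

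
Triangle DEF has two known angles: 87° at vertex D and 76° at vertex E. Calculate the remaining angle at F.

The interior angles sum to 180°: angle F = 180 - 87 - 76 = 17°.
The triangle is acute (angles 87°, 76°, 17°).

17 degrees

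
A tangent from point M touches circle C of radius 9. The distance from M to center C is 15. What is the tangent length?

Let T be the point of tangency. Then CT ⊥ MT (radius ⊥ tangent).
In right triangle CTM: CM² = CT² + MT²
15² = 9² + MT²
MT² = 144, MT = 12

12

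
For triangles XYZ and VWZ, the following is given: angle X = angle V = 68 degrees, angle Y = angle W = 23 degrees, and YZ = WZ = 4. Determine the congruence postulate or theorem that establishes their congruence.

The given information provides:
angle X = angle V = 68 degrees, angle Y = angle W = 23 degrees, and YZ = WZ = 4
This matches the AAS congruence theorem.
Two pairs of corresponding angles and a non-included side are equal (Angle-Angle-Side).

AAS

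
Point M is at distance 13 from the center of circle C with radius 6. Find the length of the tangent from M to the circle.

tangent = √(d² - r²) = √(13² - 6²) = √(169 - 36) = √133 = sqrt(133)

sqrt(133)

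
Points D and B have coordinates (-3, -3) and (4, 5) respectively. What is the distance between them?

d = sqrt((4 - -3)^2 + (5 - -3)^2)
d = sqrt(7^2 + 8^2)
d = sqrt(49 + 64)
d = sqrt(113)

sqrt(113)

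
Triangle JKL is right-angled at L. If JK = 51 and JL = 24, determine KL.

Rearranging the Pythagorean theorem to solve for the unknown leg:
leg^2 = hypotenuse^2 - known_leg^2 = 2601 - 576 = 2025
leg = sqrt(2025) = 45.

45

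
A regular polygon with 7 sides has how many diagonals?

The number of diagonals in an n-gon is n(n - 3)/2.
For n = 7: 7(7 - 3)/2 = 7 × 4 / 2 = 14.

14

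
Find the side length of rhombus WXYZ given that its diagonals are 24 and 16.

The diagonals of a rhombus bisect each other at right angles.
Half-diagonals: 24/2 = 12 and 16/2 = 8
side = sqrt(12^2 + 8^2)
side = sqrt(144 + 64)
side = sqrt(208) = 4*sqrt(13)

4*sqrt(13)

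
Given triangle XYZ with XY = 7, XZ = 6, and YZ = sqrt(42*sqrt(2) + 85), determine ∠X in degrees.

cos(X) = (7² + 6² - (sqrt(42*sqrt(2) + 85))²) / (2 × 7 × 6) = -sqrt(2)/2, so X = arccos(-sqrt(2)/2) = 135°.

135°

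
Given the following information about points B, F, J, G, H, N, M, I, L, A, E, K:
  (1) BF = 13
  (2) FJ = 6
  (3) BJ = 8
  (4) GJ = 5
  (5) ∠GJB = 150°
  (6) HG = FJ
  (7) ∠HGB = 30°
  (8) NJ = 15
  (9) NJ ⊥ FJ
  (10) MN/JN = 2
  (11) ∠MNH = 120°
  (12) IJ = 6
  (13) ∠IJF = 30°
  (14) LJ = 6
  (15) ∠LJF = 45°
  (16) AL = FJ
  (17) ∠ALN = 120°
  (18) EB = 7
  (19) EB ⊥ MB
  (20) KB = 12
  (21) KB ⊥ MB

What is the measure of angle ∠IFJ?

Step 1: By the law of cosines on triangle FJI: FI² = 6² + 6² − 2·6·6·cos(30°) = 9.65, so FI ≈ 3.11.
Step 2: By the inverse law of cosines on triangle IFJ: cos(∠IFJ) = (3.11² + 6² − 6²) / (2·3.11·6) = 9.65/37.27 = 0.2588, so ∠IFJ = 75°.

Therefore, the measure of angle ∠IFJ = 75°.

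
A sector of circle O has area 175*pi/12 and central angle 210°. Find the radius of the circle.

r² = 360 × 175*pi/12 / (π × 210) = 25, so r = 5.

5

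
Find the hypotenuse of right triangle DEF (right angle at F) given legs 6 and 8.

DE = sqrt(6^2 + 8^2) = sqrt(100) = 10

10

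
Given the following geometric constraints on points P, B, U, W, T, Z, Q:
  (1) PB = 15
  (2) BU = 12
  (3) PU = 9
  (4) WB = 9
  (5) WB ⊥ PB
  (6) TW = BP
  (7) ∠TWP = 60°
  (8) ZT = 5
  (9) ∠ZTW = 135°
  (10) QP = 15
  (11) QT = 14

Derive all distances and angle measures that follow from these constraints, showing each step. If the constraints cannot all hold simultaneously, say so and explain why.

The constraints are consistent.

From the given relations:
  TW = BP = 15

Step 1: From PB = 15, BW = 9, and ∠PBW = 90°, by the law of cosines:
  PW² = PB² + BW² - 2·PB·BW·cos(90°) = 225 + 81 - 0 = 306
  PW = 3·√34

Step 2: From WT = 15, TZ = 5, and ∠WTZ = 135°, by the law of cosines:
  WZ² = WT² + TZ² - 2·WT·TZ·cos(135°) = 225 + 25 + 106.1 = 356.1
  WZ ≈ 18.87

Step 3: From PB = 15, PU = 9, BU = 12, by the inverse law of cosines:
  cos(∠BPU) = (PB² + PU² - BU²) / (2·PB·PU)
  ∠BPU = 53.13°

Step 4: From BP = 15, BU = 12, PU = 9, by the inverse law of cosines:
  cos(∠PBU) = (BP² + BU² - PU²) / (2·BP·BU)
  ∠PBU = 36.87°

Step 5: From UB = 12, UP = 9, BP = 15, by the inverse law of cosines:
  cos(∠BUP) = (UB² + UP² - BP²) / (2·UB·UP)
  ∠BUP = 90°

Step 6: From PW = 3·√34, WT = 15, and ∠PWT = 60°, by the law of cosines:
  PT² = PW² + WT² - 2·PW·WT·cos(60°) = 306 + 225 - 262.4 = 268.6
  PT ≈ 16.39

Step 7: From PB = 15, PW = 3·√34, BW = 9, by the inverse law of cosines:
  cos(∠BPW) = (PB² + PW² - BW²) / (2·PB·PW)
  ∠BPW = 30.96°

Step 8: From WB = 9, WP = 3·√34, BP = 15, by the inverse law of cosines:
  cos(∠BWP) = (WB² + WP² - BP²) / (2·WB·WP)
  ∠BWP = 59.04°

Step 9: From WT = 15, WZ = 18.87, TZ = 5, by the inverse law of cosines:
  cos(∠TWZ) = (WT² + WZ² - TZ²) / (2·WT·WZ)
  ∠TWZ = 10.8°

Step 10: From ZT = 5, ZW = 18.87, TW = 15, by the inverse law of cosines:
  cos(∠TZW) = (ZT² + ZW² - TW²) / (2·ZT·ZW)
  ∠TZW = 34.2°

Step 11: From PQ = 15, PT = 16.39, QT = 14, by the inverse law of cosines:
  cos(∠QPT) = (PQ² + PT² - QT²) / (2·PQ·PT)
  ∠QPT = 52.75°

Step 12: From PT = 16.39, PW = 3·√34, TW = 15, by the inverse law of cosines:
  cos(∠TPW) = (PT² + PW² - TW²) / (2·PT·PW)
  ∠TPW = 52.43°

Step 13: From TP = 16.39, TQ = 14, PQ = 15, by the inverse law of cosines:
  cos(∠PTQ) = (TP² + TQ² - PQ²) / (2·TP·TQ)
  ∠PTQ = 58.52°

Step 14: From TP = 16.39, TW = 15, PW = 3·√34, by the inverse law of cosines:
  cos(∠PTW) = (TP² + TW² - PW²) / (2·TP·TW)
  ∠PTW = 67.57°

Step 15: From QP = 15, QT = 14, PT = 16.39, by the inverse law of cosines:
  cos(∠PQT) = (QP² + QT² - PT²) / (2·QP·QT)
  ∠PQT = 68.73°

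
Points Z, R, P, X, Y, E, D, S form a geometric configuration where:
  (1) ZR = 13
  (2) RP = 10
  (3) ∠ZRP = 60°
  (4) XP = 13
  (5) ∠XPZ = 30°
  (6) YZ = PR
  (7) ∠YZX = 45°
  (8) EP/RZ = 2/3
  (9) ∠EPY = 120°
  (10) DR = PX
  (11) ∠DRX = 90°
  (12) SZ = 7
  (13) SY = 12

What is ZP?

Step 1: By the law of cosines on triangle ZRP: ZP² = 13² + 10² − 2·13·10·cos(60°) = 139, so ZP = √139.

Therefore, the length of ZP = √139.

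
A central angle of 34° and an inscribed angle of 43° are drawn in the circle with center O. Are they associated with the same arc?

By the inscribed angle theorem, the inscribed angle for a central angle of 34° should be 34° / 2 = 17°.
The given inscribed angle is 43°, which does not equal 17°.
Therefore, no, they do not correspond to the same arc.

No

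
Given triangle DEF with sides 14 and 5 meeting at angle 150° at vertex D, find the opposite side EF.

Law of cosines: EF^2 = 14^2 + 5^2 - 2(14)(5)cos(150°) = 70*sqrt(3) + 221, so EF = sqrt(70*sqrt(3) + 221).

sqrt(70*sqrt(3) + 221)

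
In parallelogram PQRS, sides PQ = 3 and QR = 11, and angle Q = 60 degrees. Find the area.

Area = 3 * 11 * sin(60°) = 33 * sqrt(3)/2 = 33*sqrt(3)/2

33*sqrt(3)/2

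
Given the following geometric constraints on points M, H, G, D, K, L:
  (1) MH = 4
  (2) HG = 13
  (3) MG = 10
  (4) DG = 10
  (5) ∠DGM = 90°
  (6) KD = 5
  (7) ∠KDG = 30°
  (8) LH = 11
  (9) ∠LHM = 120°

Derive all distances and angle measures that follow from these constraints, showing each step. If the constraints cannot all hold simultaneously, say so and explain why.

The constraints are consistent.

Step 1: From MG = 10, GD = 10, and ∠MGD = 90°, by the law of cosines:
  MD² = MG² + GD² - 2·MG·GD·cos(90°) = 100 + 100 - 0 = 200
  MD = 10·√2

Step 2: From MH = 4, HL = 11, and ∠MHL = 120°, by the law of cosines:
  ML² = MH² + HL² - 2·MH·HL·cos(120°) = 16 + 121 + 44 = 181
  ML = √181

Step 3: From GD = 10, DK = 5, and ∠GDK = 30°, by the law of cosines:
  GK² = GD² + DK² - 2·GD·DK·cos(30°) = 100 + 25 - 86.6 = 38.4
  GK ≈ 6.2

Step 4: From MG = 10, MH = 4, GH = 13, by the inverse law of cosines:
  cos(∠GMH) = (MG² + MH² - GH²) / (2·MG·MH)
  ∠GMH = 131.49°

Step 5: From HG = 13, HM = 4, GM = 10, by the inverse law of cosines:
  cos(∠GHM) = (HG² + HM² - GM²) / (2·HG·HM)
  ∠GHM = 35.18°

Step 6: From GH = 13, GM = 10, HM = 4, by the inverse law of cosines:
  cos(∠HGM) = (GH² + GM² - HM²) / (2·GH·GM)
  ∠HGM = 13.33°

Step 7: From MD = 10·√2, MG = 10, DG = 10, by the inverse law of cosines:
  cos(∠DMG) = (MD² + MG² - DG²) / (2·MD·MG)
  ∠DMG = 45°

Step 8: From MH = 4, ML = √181, HL = 11, by the inverse law of cosines:
  cos(∠HML) = (MH² + ML² - HL²) / (2·MH·ML)
  ∠HML = 45.08°

Step 9: From GD = 10, GK = 6.2, DK = 5, by the inverse law of cosines:
  cos(∠DGK) = (GD² + GK² - DK²) / (2·GD·GK)
  ∠DGK = 23.79°

Step 10: From DG = 10, DM = 10·√2, GM = 10, by the inverse law of cosines:
  cos(∠GDM) = (DG² + DM² - GM²) / (2·DG·DM)
  ∠GDM = 45°

Step 11: From KD = 5, KG = 6.2, DG = 10, by the inverse law of cosines:
  cos(∠DKG) = (KD² + KG² - DG²) / (2·KD·KG)
  ∠DKG = 126.21°

Step 12: From LH = 11, LM = √181, HM = 4, by the inverse law of cosines:
  cos(∠HLM) = (LH² + LM² - HM²) / (2·LH·LM)
  ∠HLM = 14.92°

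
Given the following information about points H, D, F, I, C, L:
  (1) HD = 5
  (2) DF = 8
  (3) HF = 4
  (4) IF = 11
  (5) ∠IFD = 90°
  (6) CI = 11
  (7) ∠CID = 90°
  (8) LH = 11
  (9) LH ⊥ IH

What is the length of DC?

Step 1: By the law of cosines on triangle DFI: DI² = 8² + 11² − 2·8·11·cos(90°) = 185, so DI = √185.
Step 2: By the law of cosines on triangle DIC: DC² = √185² + 11² − 2·√185·11·cos(90°) = 306, so DC = 3·√34.

Therefore, the length of DC = 3·√34.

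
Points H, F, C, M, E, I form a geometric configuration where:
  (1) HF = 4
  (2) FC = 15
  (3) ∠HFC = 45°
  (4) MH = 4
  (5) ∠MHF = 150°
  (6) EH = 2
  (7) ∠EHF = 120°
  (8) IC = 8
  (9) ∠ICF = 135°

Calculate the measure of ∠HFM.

Step 1: By the law of cosines on triangle FHM: FM² = 4² + 4² − 2·4·4·cos(150°) = 59.71, so FM ≈ 7.73.
Step 2: By the inverse law of cosines on triangle HFM: cos(∠HFM) = (4² + 7.73² − 4²) / (2·4·7.73) = 59.71/61.82 = 0.9659, so ∠HFM = 15°.

Therefore, the measure of angle ∠HFM = 15°.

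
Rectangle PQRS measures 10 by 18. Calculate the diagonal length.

Using the Pythagorean theorem:
d² = 10² + 18² = 100 + 324 = 424
d = sqrt(424) = 2*sqrt(106)

2*sqrt(106)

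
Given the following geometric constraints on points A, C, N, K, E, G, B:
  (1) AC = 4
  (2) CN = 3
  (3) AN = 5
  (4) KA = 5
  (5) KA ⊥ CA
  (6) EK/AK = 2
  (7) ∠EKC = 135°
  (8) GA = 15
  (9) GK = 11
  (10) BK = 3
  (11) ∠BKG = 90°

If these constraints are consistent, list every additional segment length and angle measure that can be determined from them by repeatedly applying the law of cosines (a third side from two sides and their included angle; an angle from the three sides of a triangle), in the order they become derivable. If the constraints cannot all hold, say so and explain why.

The constraints are consistent. Derivable facts, in order:
After 1 step:
- CK = √41
- GB = √130
- ∠ACN = 90°
- ∠AGK = 13.41°
- ∠AKG = 135.9°
- ∠ANC = 53.13°
- ∠CAN = 36.87°
- ∠GAK = 30.68°
After 2 steps:
- CE ≈ 15.22
- ∠ACK = 51.34°
- ∠AKC = 38.66°
- ∠BGK = 15.26°
- ∠GBK = 74.74°
After 3 steps:
- ∠CEK = 17.31°
- ∠ECK = 27.69°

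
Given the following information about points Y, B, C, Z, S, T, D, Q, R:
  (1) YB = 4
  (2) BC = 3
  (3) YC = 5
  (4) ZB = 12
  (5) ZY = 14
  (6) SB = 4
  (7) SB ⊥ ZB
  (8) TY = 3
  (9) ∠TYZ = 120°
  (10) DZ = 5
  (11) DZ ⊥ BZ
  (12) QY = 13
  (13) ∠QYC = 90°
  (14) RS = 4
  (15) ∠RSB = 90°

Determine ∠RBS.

Step 1: By the law of cosines on triangle BSR: BR² = 4² + 4² − 2·4·4·cos(90°) = 32, so BR = 4·√2.
Step 2: By the inverse law of cosines on triangle RBS: cos(∠RBS) = ((4·√2)² + 4² − 4²) / (2·4·√2·4) = 32/45.25 = 0.7071, so ∠RBS = 45°.

Therefore, the measure of angle ∠RBS = 45°.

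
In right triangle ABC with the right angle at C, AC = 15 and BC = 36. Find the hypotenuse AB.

By the Pythagorean theorem: AB^2 = AC^2 + BC^2
AB^2 = 15^2 + 36^2 = 225 + 1296 = 1521
AB = sqrt(1521) = 39

39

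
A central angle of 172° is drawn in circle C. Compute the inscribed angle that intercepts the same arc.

By the inscribed angle theorem, the inscribed angle is half the central angle.
Inscribed angle = 172° / 2 = 86°

86°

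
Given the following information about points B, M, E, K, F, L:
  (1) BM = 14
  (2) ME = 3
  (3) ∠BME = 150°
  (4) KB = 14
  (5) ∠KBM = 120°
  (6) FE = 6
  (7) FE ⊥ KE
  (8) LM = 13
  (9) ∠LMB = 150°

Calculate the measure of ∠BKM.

Step 1: By the law of cosines on triangle KBM: KM² = 14² + 14² − 2·14·14·cos(120°) = 588, so KM = 14·√3.
Step 2: By the inverse law of cosines on triangle BKM: cos(∠BKM) = (14² + (14·√3)² − 14²) / (2·14·14·√3) = 588/678.96 = 0.866, so ∠BKM = 30°.

Therefore, the measure of angle ∠BKM = 30°.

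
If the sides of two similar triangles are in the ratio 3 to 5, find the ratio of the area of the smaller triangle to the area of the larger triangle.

Area scales with the square of linear dimensions. If every length is multiplied by 3/5, then the area is multiplied by (3/5)^2 = 9/25.
The area ratio is 9:25.

9:25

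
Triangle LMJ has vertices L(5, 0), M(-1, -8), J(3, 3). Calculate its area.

Using the Shoelace formula for a triangle:
Area = (1/2)|x0(y1 - y2) + x1(y2 - y0) + x2(y0 - y1)|
Area = (1/2)|5(-8 - 3) + -1(3 - 0) + 3(0 - -8)|
Area = (1/2)|-55 + -3 + 24|
Area = (1/2)|-34|
Area = (1/2)(34)
Area = 17

17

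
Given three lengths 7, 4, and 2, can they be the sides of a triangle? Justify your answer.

No.
The triangle inequality is violated: 4 + 2 = 6 ≤ 7.
These lengths cannot form a triangle.

No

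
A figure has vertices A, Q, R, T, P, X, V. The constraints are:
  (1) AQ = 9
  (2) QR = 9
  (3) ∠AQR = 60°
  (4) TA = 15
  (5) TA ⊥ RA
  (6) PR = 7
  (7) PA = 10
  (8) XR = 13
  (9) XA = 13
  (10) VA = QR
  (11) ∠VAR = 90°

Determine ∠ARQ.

Step 1: By the law of cosines on triangle RQA: RA² = 9² + 9² − 2·9·9·cos(60°) = 81, so RA = 9.
Step 2: By the inverse law of cosines on triangle ARQ: cos(∠ARQ) = (9² + 9² − 9²) / (2·9·9) = 81/162 = 0.5, so ∠ARQ = 60°.

Therefore, the measure of angle ∠ARQ = 60°.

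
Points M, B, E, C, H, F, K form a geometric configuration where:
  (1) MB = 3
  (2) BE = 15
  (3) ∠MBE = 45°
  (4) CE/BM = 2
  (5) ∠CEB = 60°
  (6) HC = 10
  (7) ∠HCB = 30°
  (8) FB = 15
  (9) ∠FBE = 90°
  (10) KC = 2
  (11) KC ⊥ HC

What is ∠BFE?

Step 1: By the law of cosines on triangle FBE: FE² = 15² + 15² − 2·15·15·cos(90°) = 450, so FE = 15·√2.
Step 2: By the inverse law of cosines on triangle BFE: cos(∠BFE) = (15² + (15·√2)² − 15²) / (2·15·15·√2) = 450/636.4 = 0.7071, so ∠BFE = 45°.

Therefore, the measure of angle ∠BFE = 45°.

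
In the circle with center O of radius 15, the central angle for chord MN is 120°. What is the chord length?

Drop a perpendicular from the center to the chord, bisecting both the chord and the central angle.
Each half-chord = r sin(θ/2) = 15 sin(60°).
The full chord = 2 × 15 × sin(60°) = 15*sqrt(3).

15*sqrt(3)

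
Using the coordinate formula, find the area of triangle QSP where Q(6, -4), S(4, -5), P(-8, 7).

Using the Shoelace formula for a triangle:
Area = (1/2)|x0(y1 - y2) + x1(y2 - y0) + x2(y0 - y1)|
Area = (1/2)|6(-5 - 7) + 4(7 - -4) + -8(-4 - -5)|
Area = (1/2)|-72 + 44 + -8|
Area = (1/2)|-36|
Area = (1/2)(36)
Area = 18

18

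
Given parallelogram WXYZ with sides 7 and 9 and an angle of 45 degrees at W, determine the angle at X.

In a parallelogram, consecutive angles are supplementary (sum to 180°).
angle X = 180 - angle W
angle X = 180 - 45
angle X = 135 degrees

135 degrees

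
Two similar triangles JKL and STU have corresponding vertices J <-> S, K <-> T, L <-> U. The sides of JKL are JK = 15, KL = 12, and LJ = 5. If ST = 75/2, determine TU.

Similar triangles have proportional sides. Setting up the proportion:
ST / JK = TU / KL
75/2 / 15 = TU / 12
TU = 12 * 75/2 / 15 = 30.

30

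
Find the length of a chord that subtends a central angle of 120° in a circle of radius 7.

Drop a perpendicular from the center to the chord, bisecting both the chord and the central angle.
Each half-chord = r sin(θ/2) = 7 sin(60°).
The full chord = 2 × 7 × sin(60°) = 7*sqrt(3).

7*sqrt(3)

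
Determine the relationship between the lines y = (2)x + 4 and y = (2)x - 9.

Slope of line 1: m1 = 2
Slope of line 2: m2 = 2
Since m1 = m2 = 2, the lines are parallel.

Parallel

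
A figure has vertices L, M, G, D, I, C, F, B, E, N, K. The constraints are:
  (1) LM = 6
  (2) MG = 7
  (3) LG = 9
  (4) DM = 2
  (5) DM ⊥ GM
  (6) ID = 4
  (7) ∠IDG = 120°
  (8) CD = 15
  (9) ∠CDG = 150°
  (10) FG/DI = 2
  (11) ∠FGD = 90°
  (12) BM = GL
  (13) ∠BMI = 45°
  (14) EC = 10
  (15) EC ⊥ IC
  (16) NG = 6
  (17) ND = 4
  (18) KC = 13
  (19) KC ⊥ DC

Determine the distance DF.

From the given relations: FG = 2·DI = 2·4 = 8.
Step 1: By the law of cosines on triangle DMG: DG² = 2² + 7² − 2·2·7·cos(90°) = 53, so DG = √53.
Step 2: By the law of cosines on triangle DGF: DF² = √53² + 8² − 2·√53·8·cos(90°) = 117, so DF = 3·√13.

Therefore, the length of DF = 3·√13.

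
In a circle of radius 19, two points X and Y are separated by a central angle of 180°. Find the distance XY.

Chord = 2(19) sin(90°) = 38

38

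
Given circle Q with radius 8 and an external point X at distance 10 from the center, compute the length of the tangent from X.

Let T be the point of tangency. Then QT ⊥ XT (radius ⊥ tangent).
In right triangle QTX: QX² = QT² + XT²
10² = 8² + XT²
XT² = 36, XT = 6

6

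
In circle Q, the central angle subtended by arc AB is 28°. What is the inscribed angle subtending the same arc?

An inscribed angle intercepts an arc from a point on the circle, while the central angle intercepts the same arc from the center.
The inscribed angle is always half the central angle: 28° / 2 = 14°.

14°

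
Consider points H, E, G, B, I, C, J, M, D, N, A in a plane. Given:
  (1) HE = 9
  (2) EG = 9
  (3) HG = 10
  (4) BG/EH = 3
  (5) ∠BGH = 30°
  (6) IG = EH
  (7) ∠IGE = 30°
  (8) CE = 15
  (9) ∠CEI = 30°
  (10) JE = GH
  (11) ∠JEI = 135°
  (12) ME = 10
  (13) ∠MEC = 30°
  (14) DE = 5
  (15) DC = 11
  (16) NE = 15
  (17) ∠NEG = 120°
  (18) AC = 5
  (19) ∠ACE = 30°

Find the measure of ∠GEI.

From the given relations: IG = EH = 9.
Step 1: By the law of cosines on triangle EGI: EI² = 9² + 9² − 2·9·9·cos(30°) = 21.7, so EI ≈ 4.66.
Step 2: By the inverse law of cosines on triangle GEI: cos(∠GEI) = (9² + 4.66² − 9²) / (2·9·4.66) = 21.7/83.86 = 0.2588, so ∠GEI = 75°.

Therefore, the measure of angle ∠GEI = 75°.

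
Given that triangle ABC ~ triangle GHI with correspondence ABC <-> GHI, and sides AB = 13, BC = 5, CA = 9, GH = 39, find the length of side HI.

Since the triangles are similar, the ratio of corresponding sides is constant.
Scale factor k = GH / AB = 39 / 13 = 3
HI = k * BC = 3 * 5 = 15

15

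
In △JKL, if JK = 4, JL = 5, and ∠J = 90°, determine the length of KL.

By the law of cosines: KL^2 = JK^2 + JL^2 - 2*JK*JL*cos(J)
KL^2 = 4^2 + 5^2 - 2*4*5*cos(90°)
KL^2 = 16 + 25 - 40*(0)
KL^2 = 41
KL = sqrt(41)

sqrt(41)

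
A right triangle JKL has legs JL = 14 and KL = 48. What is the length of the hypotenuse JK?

By the Pythagorean theorem: JK^2 = JL^2 + KL^2
JK^2 = 14^2 + 48^2 = 196 + 2304 = 2500
JK = sqrt(2500) = 50

50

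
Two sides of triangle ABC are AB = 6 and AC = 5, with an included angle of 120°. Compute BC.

Law of cosines: BC^2 = 6^2 + 5^2 - 2(6)(5)cos(120°) = 91, so BC = sqrt(91).

sqrt(91)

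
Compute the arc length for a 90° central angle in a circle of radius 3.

Arc length = 2π(3)(1/4) = 3*pi/2

3*pi/2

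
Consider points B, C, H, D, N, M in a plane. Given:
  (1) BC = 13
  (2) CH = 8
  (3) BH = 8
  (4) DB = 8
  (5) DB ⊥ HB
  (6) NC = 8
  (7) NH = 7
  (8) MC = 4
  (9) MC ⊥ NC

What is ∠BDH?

Step 1: By the law of cosines on triangle DBH: DH² = 8² + 8² − 2·8·8·cos(90°) = 128, so DH = 8·√2.
Step 2: By the inverse law of cosines on triangle BDH: cos(∠BDH) = (8² + (8·√2)² − 8²) / (2·8·8·√2) = 128/181.02 = 0.7071, so ∠BDH = 45°.

Therefore, the measure of angle ∠BDH = 45°.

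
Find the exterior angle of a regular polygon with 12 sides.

Each exterior angle of a regular n-gon is 360 / n.
For n = 12: 360 / 12 = 30 degrees.

30 degrees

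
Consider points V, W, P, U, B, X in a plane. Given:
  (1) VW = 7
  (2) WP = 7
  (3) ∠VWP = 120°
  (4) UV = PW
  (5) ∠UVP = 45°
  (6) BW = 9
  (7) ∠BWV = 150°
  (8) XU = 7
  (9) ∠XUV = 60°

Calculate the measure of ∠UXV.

From the given relations: UV = PW = 7.
Step 1: By the law of cosines on triangle XUV: XV² = 7² + 7² − 2·7·7·cos(60°) = 49, so XV = 7.
Step 2: By the inverse law of cosines on triangle UXV: cos(∠UXV) = (7² + 7² − 7²) / (2·7·7) = 49/98 = 0.5, so ∠UXV = 60°.

Therefore, the measure of angle ∠UXV = 60°.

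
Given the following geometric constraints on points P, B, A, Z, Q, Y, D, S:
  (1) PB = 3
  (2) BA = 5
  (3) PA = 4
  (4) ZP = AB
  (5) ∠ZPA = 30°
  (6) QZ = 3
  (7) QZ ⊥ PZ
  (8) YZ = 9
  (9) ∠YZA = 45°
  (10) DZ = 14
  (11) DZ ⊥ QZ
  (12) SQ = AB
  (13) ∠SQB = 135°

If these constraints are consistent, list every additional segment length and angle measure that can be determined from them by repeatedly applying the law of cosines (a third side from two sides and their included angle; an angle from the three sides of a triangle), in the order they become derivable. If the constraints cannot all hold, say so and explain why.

The constraints are consistent. Derivable facts, in order:
After 1 step:
- AZ ≈ 2.52
- PQ = √34
- QD ≈ 14.32
- ∠ABP = 53.13°
- ∠APB = 90°
- ∠BAP = 36.87°
After 2 steps:
- AY ≈ 7.43
- ∠AZP = 52.48°
- ∠DQZ = 77.91°
- ∠PAZ = 97.52°
- ∠PQZ = 59.04°
- ∠QDZ = 12.09°
- ∠QPZ = 30.96°
After 3 steps:
- ∠AYZ = 13.88°
- ∠YAZ = 121.12°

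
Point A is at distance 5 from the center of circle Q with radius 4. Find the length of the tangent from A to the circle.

The tangent, radius, and line from the external point to the center form a right triangle.
The right angle is where the tangent meets the radius.
By the Pythagorean theorem: tangent² + 4² = 5²
tangent² = 25 - 16 = 9
tangent = 3

3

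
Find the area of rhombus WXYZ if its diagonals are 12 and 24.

Area = (12 * 24) / 2 = 288 / 2 = 144

144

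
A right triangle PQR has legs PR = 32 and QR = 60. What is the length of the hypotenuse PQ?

In a right triangle, the square of the hypotenuse equals the sum of the squares of the two legs.
The legs are 32 and 60, so the hypotenuse = sqrt(1024 + 3600) = sqrt(4624) = 68.

68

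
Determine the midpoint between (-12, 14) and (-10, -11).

The midpoint is the point halfway along the segment.
Move half the horizontal distance: -12 + (-10 - -12)/2 = -12 + 2/2 = -11
Move half the vertical distance: 14 + (-11 - 14)/2 = 14 + -25/2 = 3/2
Midpoint = (-11, 3/2)

(-11, 3/2)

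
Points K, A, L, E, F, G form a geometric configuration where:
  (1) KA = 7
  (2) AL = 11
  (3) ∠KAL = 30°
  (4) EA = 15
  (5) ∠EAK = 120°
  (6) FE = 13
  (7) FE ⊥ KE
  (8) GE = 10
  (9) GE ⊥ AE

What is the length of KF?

Step 1: By the law of cosines on triangle EAK: EK² = 15² + 7² − 2·15·7·cos(120°) = 379, so EK ≈ 19.47.
Step 2: By the law of cosines on triangle KEF: KF² = 19.47² + 13² − 2·19.47·13·cos(90°) = 548, so KF = 2·√137.

Therefore, the length of KF = 2·√137.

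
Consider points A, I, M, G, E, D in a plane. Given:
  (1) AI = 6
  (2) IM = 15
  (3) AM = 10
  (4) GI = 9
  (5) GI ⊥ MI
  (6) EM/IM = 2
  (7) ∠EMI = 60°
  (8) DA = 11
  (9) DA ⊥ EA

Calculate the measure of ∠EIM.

From the given relations: EM = 2·IM = 2·15 = 30.
Step 1: By the law of cosines on triangle IME: IE² = 15² + 30² − 2·15·30·cos(60°) = 675, so IE = 15·√3.
Step 2: By the inverse law of cosines on triangle EIM: cos(∠EIM) = ((15·√3)² + 15² − 30²) / (2·15·√3·15) = 0/779.42 = 0, so ∠EIM = 90°.

Therefore, the measure of angle ∠EIM = 90°.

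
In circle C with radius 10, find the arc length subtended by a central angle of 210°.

Arc length = 2πr × θ/360
= 2π × 10 × 7/12
= 35*pi/3

35*pi/3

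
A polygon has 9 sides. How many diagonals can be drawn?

Total line segments between 9 vertices = C(9,2) = 36.
Subtract the 9 sides: 36 - 9 = 27 diagonals.

27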